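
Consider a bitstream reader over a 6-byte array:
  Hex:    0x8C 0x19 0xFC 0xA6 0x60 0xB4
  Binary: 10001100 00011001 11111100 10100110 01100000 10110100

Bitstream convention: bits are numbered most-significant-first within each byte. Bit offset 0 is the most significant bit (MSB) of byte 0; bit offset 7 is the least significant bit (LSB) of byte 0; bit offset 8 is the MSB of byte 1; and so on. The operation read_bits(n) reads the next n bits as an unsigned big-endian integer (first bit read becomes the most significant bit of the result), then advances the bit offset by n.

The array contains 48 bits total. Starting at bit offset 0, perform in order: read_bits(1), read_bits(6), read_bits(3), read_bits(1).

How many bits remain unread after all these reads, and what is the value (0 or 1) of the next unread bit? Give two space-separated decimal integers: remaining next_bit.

Read 1: bits[0:1] width=1 -> value=1 (bin 1); offset now 1 = byte 0 bit 1; 47 bits remain
Read 2: bits[1:7] width=6 -> value=6 (bin 000110); offset now 7 = byte 0 bit 7; 41 bits remain
Read 3: bits[7:10] width=3 -> value=0 (bin 000); offset now 10 = byte 1 bit 2; 38 bits remain
Read 4: bits[10:11] width=1 -> value=0 (bin 0); offset now 11 = byte 1 bit 3; 37 bits remain

Answer: 37 1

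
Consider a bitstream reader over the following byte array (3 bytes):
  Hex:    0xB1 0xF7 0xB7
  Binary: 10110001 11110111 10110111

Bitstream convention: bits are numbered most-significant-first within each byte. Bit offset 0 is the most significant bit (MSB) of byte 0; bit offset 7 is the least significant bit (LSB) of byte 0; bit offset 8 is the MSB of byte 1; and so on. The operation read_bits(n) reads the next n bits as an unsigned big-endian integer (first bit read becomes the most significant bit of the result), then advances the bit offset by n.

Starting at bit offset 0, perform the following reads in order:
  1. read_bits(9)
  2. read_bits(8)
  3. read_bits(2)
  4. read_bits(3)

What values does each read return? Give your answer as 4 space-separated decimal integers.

Read 1: bits[0:9] width=9 -> value=355 (bin 101100011); offset now 9 = byte 1 bit 1; 15 bits remain
Read 2: bits[9:17] width=8 -> value=239 (bin 11101111); offset now 17 = byte 2 bit 1; 7 bits remain
Read 3: bits[17:19] width=2 -> value=1 (bin 01); offset now 19 = byte 2 bit 3; 5 bits remain
Read 4: bits[19:22] width=3 -> value=5 (bin 101); offset now 22 = byte 2 bit 6; 2 bits remain

Answer: 355 239 1 5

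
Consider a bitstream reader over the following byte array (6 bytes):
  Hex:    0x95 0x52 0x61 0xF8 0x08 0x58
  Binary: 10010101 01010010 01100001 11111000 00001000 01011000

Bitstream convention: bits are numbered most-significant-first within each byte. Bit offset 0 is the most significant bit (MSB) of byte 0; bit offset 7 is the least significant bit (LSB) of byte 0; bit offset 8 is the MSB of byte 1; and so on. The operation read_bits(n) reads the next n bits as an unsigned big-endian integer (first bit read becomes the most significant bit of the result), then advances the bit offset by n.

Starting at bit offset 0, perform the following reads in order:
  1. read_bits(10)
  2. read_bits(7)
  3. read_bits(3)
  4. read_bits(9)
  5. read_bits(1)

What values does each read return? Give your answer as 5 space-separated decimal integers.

Answer: 597 36 6 63 0

Derivation:
Read 1: bits[0:10] width=10 -> value=597 (bin 1001010101); offset now 10 = byte 1 bit 2; 38 bits remain
Read 2: bits[10:17] width=7 -> value=36 (bin 0100100); offset now 17 = byte 2 bit 1; 31 bits remain
Read 3: bits[17:20] width=3 -> value=6 (bin 110); offset now 20 = byte 2 bit 4; 28 bits remain
Read 4: bits[20:29] width=9 -> value=63 (bin 000111111); offset now 29 = byte 3 bit 5; 19 bits remain
Read 5: bits[29:30] width=1 -> value=0 (bin 0); offset now 30 = byte 3 bit 6; 18 bits remain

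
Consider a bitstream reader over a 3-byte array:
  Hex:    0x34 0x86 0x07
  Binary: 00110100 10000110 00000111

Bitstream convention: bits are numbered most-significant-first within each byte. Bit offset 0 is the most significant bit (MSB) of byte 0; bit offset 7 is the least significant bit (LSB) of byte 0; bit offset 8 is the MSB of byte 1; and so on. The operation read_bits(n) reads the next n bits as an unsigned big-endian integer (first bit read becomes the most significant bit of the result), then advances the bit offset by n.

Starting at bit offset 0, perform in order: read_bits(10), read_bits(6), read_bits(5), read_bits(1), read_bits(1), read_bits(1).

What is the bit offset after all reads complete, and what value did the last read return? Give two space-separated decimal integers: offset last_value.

Answer: 24 1

Derivation:
Read 1: bits[0:10] width=10 -> value=210 (bin 0011010010); offset now 10 = byte 1 bit 2; 14 bits remain
Read 2: bits[10:16] width=6 -> value=6 (bin 000110); offset now 16 = byte 2 bit 0; 8 bits remain
Read 3: bits[16:21] width=5 -> value=0 (bin 00000); offset now 21 = byte 2 bit 5; 3 bits remain
Read 4: bits[21:22] width=1 -> value=1 (bin 1); offset now 22 = byte 2 bit 6; 2 bits remain
Read 5: bits[22:23] width=1 -> value=1 (bin 1); offset now 23 = byte 2 bit 7; 1 bits remain
Read 6: bits[23:24] width=1 -> value=1 (bin 1); offset now 24 = byte 3 bit 0; 0 bits remain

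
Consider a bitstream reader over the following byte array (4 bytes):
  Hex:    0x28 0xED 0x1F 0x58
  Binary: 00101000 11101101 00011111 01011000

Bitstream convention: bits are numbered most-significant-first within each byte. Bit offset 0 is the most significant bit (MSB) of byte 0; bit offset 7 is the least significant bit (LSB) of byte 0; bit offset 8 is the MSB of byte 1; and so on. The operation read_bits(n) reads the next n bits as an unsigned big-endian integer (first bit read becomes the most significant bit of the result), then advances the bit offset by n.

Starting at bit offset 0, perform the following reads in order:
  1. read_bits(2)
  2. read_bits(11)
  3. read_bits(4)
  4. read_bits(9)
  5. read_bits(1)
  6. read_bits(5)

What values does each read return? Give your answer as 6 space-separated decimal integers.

Answer: 0 1309 10 125 0 24

Derivation:
Read 1: bits[0:2] width=2 -> value=0 (bin 00); offset now 2 = byte 0 bit 2; 30 bits remain
Read 2: bits[2:13] width=11 -> value=1309 (bin 10100011101); offset now 13 = byte 1 bit 5; 19 bits remain
Read 3: bits[13:17] width=4 -> value=10 (bin 1010); offset now 17 = byte 2 bit 1; 15 bits remain
Read 4: bits[17:26] width=9 -> value=125 (bin 001111101); offset now 26 = byte 3 bit 2; 6 bits remain
Read 5: bits[26:27] width=1 -> value=0 (bin 0); offset now 27 = byte 3 bit 3; 5 bits remain
Read 6: bits[27:32] width=5 -> value=24 (bin 11000); offset now 32 = byte 4 bit 0; 0 bits remain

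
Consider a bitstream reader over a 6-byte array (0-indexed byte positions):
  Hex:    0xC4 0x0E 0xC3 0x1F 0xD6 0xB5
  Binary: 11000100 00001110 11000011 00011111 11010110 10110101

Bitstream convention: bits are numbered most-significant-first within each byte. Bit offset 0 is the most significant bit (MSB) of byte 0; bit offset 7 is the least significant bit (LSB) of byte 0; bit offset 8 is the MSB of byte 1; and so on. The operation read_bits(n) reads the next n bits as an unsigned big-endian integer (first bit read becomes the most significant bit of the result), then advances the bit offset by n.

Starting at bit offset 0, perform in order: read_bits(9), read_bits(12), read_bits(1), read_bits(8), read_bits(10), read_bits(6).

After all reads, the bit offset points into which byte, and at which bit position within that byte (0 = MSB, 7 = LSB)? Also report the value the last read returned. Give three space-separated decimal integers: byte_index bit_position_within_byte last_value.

Answer: 5 6 45

Derivation:
Read 1: bits[0:9] width=9 -> value=392 (bin 110001000); offset now 9 = byte 1 bit 1; 39 bits remain
Read 2: bits[9:21] width=12 -> value=472 (bin 000111011000); offset now 21 = byte 2 bit 5; 27 bits remain
Read 3: bits[21:22] width=1 -> value=0 (bin 0); offset now 22 = byte 2 bit 6; 26 bits remain
Read 4: bits[22:30] width=8 -> value=199 (bin 11000111); offset now 30 = byte 3 bit 6; 18 bits remain
Read 5: bits[30:40] width=10 -> value=982 (bin 1111010110); offset now 40 = byte 5 bit 0; 8 bits remain
Read 6: bits[40:46] width=6 -> value=45 (bin 101101); offset now 46 = byte 5 bit 6; 2 bits remain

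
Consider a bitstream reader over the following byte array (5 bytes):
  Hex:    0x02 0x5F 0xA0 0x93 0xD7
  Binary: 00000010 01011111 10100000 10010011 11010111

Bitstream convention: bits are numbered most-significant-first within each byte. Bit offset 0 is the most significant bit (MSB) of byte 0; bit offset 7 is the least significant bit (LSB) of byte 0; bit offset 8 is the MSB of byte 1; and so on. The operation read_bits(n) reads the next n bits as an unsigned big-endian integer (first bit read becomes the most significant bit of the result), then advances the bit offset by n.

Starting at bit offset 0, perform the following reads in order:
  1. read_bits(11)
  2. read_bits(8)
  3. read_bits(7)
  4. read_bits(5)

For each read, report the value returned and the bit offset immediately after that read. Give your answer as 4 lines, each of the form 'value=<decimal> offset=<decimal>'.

Read 1: bits[0:11] width=11 -> value=18 (bin 00000010010); offset now 11 = byte 1 bit 3; 29 bits remain
Read 2: bits[11:19] width=8 -> value=253 (bin 11111101); offset now 19 = byte 2 bit 3; 21 bits remain
Read 3: bits[19:26] width=7 -> value=2 (bin 0000010); offset now 26 = byte 3 bit 2; 14 bits remain
Read 4: bits[26:31] width=5 -> value=9 (bin 01001); offset now 31 = byte 3 bit 7; 9 bits remain

Answer: value=18 offset=11
value=253 offset=19
value=2 offset=26
value=9 offset=31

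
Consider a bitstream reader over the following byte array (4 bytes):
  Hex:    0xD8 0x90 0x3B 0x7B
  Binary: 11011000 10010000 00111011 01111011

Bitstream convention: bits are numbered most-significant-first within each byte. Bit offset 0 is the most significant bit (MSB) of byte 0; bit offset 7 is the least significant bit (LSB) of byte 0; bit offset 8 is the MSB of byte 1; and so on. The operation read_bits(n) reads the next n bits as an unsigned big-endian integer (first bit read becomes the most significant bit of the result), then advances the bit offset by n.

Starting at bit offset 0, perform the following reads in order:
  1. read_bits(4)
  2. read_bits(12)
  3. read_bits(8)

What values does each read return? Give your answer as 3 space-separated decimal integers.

Read 1: bits[0:4] width=4 -> value=13 (bin 1101); offset now 4 = byte 0 bit 4; 28 bits remain
Read 2: bits[4:16] width=12 -> value=2192 (bin 100010010000); offset now 16 = byte 2 bit 0; 16 bits remain
Read 3: bits[16:24] width=8 -> value=59 (bin 00111011); offset now 24 = byte 3 bit 0; 8 bits remain

Answer: 13 2192 59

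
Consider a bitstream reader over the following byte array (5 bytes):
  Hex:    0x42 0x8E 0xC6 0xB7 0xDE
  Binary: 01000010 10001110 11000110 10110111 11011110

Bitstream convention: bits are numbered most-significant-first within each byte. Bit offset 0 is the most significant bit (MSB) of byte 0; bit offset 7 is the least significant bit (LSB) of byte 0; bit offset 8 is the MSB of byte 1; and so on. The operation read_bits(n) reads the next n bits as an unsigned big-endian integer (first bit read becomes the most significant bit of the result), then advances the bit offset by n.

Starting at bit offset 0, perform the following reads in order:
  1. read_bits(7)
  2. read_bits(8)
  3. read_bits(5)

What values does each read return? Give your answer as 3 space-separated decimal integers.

Read 1: bits[0:7] width=7 -> value=33 (bin 0100001); offset now 7 = byte 0 bit 7; 33 bits remain
Read 2: bits[7:15] width=8 -> value=71 (bin 01000111); offset now 15 = byte 1 bit 7; 25 bits remain
Read 3: bits[15:20] width=5 -> value=12 (bin 01100); offset now 20 = byte 2 bit 4; 20 bits remain

Answer: 33 71 12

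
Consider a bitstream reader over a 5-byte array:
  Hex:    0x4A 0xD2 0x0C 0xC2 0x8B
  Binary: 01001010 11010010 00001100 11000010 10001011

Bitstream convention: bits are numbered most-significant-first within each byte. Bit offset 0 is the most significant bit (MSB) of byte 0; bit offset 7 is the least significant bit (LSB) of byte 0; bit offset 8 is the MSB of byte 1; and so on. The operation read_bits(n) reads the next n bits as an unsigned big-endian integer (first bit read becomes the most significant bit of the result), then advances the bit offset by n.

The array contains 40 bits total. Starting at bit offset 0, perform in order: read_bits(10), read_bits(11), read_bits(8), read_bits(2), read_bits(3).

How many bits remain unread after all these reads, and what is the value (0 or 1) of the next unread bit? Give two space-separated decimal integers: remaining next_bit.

Answer: 6 0

Derivation:
Read 1: bits[0:10] width=10 -> value=299 (bin 0100101011); offset now 10 = byte 1 bit 2; 30 bits remain
Read 2: bits[10:21] width=11 -> value=577 (bin 01001000001); offset now 21 = byte 2 bit 5; 19 bits remain
Read 3: bits[21:29] width=8 -> value=152 (bin 10011000); offset now 29 = byte 3 bit 5; 11 bits remain
Read 4: bits[29:31] width=2 -> value=1 (bin 01); offset now 31 = byte 3 bit 7; 9 bits remain
Read 5: bits[31:34] width=3 -> value=2 (bin 010); offset now 34 = byte 4 bit 2; 6 bits remain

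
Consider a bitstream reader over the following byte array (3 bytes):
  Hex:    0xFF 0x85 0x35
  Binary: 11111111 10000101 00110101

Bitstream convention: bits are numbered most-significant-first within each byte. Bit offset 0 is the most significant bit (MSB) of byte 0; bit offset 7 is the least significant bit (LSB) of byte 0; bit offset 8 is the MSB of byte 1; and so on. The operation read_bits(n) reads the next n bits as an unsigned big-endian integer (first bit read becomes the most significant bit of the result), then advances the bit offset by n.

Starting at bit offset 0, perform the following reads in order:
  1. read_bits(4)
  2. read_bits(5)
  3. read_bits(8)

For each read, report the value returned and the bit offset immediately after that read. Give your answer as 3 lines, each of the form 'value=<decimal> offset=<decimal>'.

Read 1: bits[0:4] width=4 -> value=15 (bin 1111); offset now 4 = byte 0 bit 4; 20 bits remain
Read 2: bits[4:9] width=5 -> value=31 (bin 11111); offset now 9 = byte 1 bit 1; 15 bits remain
Read 3: bits[9:17] width=8 -> value=10 (bin 00001010); offset now 17 = byte 2 bit 1; 7 bits remain

Answer: value=15 offset=4
value=31 offset=9
value=10 offset=17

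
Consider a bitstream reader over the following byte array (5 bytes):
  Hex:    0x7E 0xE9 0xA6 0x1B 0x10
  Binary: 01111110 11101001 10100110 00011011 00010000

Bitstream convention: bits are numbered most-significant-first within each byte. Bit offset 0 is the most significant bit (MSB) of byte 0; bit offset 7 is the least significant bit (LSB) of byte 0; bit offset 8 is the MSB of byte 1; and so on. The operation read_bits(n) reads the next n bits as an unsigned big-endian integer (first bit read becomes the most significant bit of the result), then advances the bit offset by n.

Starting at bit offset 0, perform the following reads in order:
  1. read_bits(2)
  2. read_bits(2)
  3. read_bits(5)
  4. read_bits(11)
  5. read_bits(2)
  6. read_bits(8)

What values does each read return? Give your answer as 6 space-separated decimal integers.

Read 1: bits[0:2] width=2 -> value=1 (bin 01); offset now 2 = byte 0 bit 2; 38 bits remain
Read 2: bits[2:4] width=2 -> value=3 (bin 11); offset now 4 = byte 0 bit 4; 36 bits remain
Read 3: bits[4:9] width=5 -> value=29 (bin 11101); offset now 9 = byte 1 bit 1; 31 bits remain
Read 4: bits[9:20] width=11 -> value=1690 (bin 11010011010); offset now 20 = byte 2 bit 4; 20 bits remain
Read 5: bits[20:22] width=2 -> value=1 (bin 01); offset now 22 = byte 2 bit 6; 18 bits remain
Read 6: bits[22:30] width=8 -> value=134 (bin 10000110); offset now 30 = byte 3 bit 6; 10 bits remain

Answer: 1 3 29 1690 1 134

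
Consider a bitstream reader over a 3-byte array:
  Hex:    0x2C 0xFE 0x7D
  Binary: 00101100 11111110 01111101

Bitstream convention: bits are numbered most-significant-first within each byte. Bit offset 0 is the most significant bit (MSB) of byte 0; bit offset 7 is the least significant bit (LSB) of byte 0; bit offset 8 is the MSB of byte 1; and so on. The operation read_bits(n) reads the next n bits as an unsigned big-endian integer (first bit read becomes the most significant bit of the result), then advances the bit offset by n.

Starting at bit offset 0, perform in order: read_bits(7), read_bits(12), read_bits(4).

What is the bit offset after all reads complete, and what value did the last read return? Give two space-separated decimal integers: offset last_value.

Read 1: bits[0:7] width=7 -> value=22 (bin 0010110); offset now 7 = byte 0 bit 7; 17 bits remain
Read 2: bits[7:19] width=12 -> value=2035 (bin 011111110011); offset now 19 = byte 2 bit 3; 5 bits remain
Read 3: bits[19:23] width=4 -> value=14 (bin 1110); offset now 23 = byte 2 bit 7; 1 bits remain

Answer: 23 14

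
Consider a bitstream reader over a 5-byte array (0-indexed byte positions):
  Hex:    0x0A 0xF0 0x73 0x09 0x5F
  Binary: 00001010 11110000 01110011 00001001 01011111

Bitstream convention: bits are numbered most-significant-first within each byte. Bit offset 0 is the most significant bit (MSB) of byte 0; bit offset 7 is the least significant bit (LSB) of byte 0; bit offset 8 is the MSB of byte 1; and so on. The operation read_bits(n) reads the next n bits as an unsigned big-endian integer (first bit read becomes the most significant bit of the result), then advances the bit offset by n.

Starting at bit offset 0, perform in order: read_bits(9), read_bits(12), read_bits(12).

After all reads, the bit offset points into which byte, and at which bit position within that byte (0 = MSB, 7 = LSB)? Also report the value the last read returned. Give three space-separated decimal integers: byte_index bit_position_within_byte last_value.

Answer: 4 1 1554

Derivation:
Read 1: bits[0:9] width=9 -> value=21 (bin 000010101); offset now 9 = byte 1 bit 1; 31 bits remain
Read 2: bits[9:21] width=12 -> value=3598 (bin 111000001110); offset now 21 = byte 2 bit 5; 19 bits remain
Read 3: bits[21:33] width=12 -> value=1554 (bin 011000010010); offset now 33 = byte 4 bit 1; 7 bits remain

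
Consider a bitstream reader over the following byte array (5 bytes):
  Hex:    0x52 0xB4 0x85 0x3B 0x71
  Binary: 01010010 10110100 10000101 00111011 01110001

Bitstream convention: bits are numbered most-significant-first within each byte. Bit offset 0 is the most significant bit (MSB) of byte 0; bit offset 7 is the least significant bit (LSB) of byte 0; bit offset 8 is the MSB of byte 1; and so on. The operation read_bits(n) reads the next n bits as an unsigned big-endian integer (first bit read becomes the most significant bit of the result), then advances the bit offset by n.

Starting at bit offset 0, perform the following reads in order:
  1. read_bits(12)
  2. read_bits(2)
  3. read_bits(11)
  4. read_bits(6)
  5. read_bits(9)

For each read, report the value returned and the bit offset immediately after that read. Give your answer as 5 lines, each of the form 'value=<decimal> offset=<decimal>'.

Answer: value=1323 offset=12
value=1 offset=14
value=266 offset=25
value=29 offset=31
value=369 offset=40

Derivation:
Read 1: bits[0:12] width=12 -> value=1323 (bin 010100101011); offset now 12 = byte 1 bit 4; 28 bits remain
Read 2: bits[12:14] width=2 -> value=1 (bin 01); offset now 14 = byte 1 bit 6; 26 bits remain
Read 3: bits[14:25] width=11 -> value=266 (bin 00100001010); offset now 25 = byte 3 bit 1; 15 bits remain
Read 4: bits[25:31] width=6 -> value=29 (bin 011101); offset now 31 = byte 3 bit 7; 9 bits remain
Read 5: bits[31:40] width=9 -> value=369 (bin 101110001); offset now 40 = byte 5 bit 0; 0 bits remain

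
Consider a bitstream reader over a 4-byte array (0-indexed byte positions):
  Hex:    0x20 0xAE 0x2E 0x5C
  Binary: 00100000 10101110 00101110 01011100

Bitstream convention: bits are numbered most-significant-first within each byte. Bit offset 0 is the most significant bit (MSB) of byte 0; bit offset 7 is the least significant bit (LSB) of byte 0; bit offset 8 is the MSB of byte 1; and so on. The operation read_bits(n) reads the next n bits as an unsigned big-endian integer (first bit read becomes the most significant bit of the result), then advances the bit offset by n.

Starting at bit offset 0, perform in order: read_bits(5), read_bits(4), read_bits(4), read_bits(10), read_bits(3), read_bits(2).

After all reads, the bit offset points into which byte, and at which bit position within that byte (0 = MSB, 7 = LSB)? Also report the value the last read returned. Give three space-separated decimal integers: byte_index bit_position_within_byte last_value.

Read 1: bits[0:5] width=5 -> value=4 (bin 00100); offset now 5 = byte 0 bit 5; 27 bits remain
Read 2: bits[5:9] width=4 -> value=1 (bin 0001); offset now 9 = byte 1 bit 1; 23 bits remain
Read 3: bits[9:13] width=4 -> value=5 (bin 0101); offset now 13 = byte 1 bit 5; 19 bits remain
Read 4: bits[13:23] width=10 -> value=791 (bin 1100010111); offset now 23 = byte 2 bit 7; 9 bits remain
Read 5: bits[23:26] width=3 -> value=1 (bin 001); offset now 26 = byte 3 bit 2; 6 bits remain
Read 6: bits[26:28] width=2 -> value=1 (bin 01); offset now 28 = byte 3 bit 4; 4 bits remain

Answer: 3 4 1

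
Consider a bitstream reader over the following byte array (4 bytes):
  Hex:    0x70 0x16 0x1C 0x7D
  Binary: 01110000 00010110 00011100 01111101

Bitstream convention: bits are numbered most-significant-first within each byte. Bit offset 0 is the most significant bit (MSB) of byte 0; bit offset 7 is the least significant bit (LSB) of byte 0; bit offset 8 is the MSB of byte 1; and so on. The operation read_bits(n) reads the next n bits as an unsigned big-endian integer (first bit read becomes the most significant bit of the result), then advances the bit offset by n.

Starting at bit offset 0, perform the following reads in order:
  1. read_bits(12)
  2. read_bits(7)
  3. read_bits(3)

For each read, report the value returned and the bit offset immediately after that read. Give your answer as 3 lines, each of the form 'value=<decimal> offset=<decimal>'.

Answer: value=1793 offset=12
value=48 offset=19
value=7 offset=22

Derivation:
Read 1: bits[0:12] width=12 -> value=1793 (bin 011100000001); offset now 12 = byte 1 bit 4; 20 bits remain
Read 2: bits[12:19] width=7 -> value=48 (bin 0110000); offset now 19 = byte 2 bit 3; 13 bits remain
Read 3: bits[19:22] width=3 -> value=7 (bin 111); offset now 22 = byte 2 bit 6; 10 bits remain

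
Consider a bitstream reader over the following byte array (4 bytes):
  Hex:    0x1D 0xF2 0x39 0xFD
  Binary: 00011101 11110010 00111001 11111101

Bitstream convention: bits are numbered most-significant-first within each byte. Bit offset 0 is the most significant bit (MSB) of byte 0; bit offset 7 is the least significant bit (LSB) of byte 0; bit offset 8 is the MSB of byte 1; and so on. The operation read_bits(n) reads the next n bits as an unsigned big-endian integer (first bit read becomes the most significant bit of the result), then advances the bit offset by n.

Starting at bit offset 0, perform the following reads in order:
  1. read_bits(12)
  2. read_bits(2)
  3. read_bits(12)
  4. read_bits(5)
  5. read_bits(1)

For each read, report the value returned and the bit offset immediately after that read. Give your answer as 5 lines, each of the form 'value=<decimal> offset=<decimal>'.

Read 1: bits[0:12] width=12 -> value=479 (bin 000111011111); offset now 12 = byte 1 bit 4; 20 bits remain
Read 2: bits[12:14] width=2 -> value=0 (bin 00); offset now 14 = byte 1 bit 6; 18 bits remain
Read 3: bits[14:26] width=12 -> value=2279 (bin 100011100111); offset now 26 = byte 3 bit 2; 6 bits remain
Read 4: bits[26:31] width=5 -> value=30 (bin 11110); offset now 31 = byte 3 bit 7; 1 bits remain
Read 5: bits[31:32] width=1 -> value=1 (bin 1); offset now 32 = byte 4 bit 0; 0 bits remain

Answer: value=479 offset=12
value=0 offset=14
value=2279 offset=26
value=30 offset=31
value=1 offset=32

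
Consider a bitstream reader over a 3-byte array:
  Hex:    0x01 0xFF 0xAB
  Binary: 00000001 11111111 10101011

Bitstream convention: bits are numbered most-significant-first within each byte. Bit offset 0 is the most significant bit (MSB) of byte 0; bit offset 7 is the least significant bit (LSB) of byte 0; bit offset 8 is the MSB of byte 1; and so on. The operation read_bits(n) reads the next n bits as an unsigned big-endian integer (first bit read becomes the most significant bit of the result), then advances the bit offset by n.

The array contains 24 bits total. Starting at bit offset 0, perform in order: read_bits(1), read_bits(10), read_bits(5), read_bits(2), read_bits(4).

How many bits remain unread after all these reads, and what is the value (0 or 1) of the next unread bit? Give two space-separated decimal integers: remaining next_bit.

Answer: 2 1

Derivation:
Read 1: bits[0:1] width=1 -> value=0 (bin 0); offset now 1 = byte 0 bit 1; 23 bits remain
Read 2: bits[1:11] width=10 -> value=15 (bin 0000001111); offset now 11 = byte 1 bit 3; 13 bits remain
Read 3: bits[11:16] width=5 -> value=31 (bin 11111); offset now 16 = byte 2 bit 0; 8 bits remain
Read 4: bits[16:18] width=2 -> value=2 (bin 10); offset now 18 = byte 2 bit 2; 6 bits remain
Read 5: bits[18:22] width=4 -> value=10 (bin 1010); offset now 22 = byte 2 bit 6; 2 bits remain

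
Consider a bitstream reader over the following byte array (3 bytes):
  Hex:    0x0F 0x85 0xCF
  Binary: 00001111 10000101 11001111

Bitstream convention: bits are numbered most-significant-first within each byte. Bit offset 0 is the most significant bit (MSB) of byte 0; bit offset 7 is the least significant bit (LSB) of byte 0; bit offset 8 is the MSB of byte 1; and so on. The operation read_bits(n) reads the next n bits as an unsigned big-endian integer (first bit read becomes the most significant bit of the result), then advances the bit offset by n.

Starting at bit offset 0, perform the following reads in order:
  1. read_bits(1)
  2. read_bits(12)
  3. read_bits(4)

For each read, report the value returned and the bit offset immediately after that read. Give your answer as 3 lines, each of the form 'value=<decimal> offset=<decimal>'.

Read 1: bits[0:1] width=1 -> value=0 (bin 0); offset now 1 = byte 0 bit 1; 23 bits remain
Read 2: bits[1:13] width=12 -> value=496 (bin 000111110000); offset now 13 = byte 1 bit 5; 11 bits remain
Read 3: bits[13:17] width=4 -> value=11 (bin 1011); offset now 17 = byte 2 bit 1; 7 bits remain

Answer: value=0 offset=1
value=496 offset=13
value=11 offset=17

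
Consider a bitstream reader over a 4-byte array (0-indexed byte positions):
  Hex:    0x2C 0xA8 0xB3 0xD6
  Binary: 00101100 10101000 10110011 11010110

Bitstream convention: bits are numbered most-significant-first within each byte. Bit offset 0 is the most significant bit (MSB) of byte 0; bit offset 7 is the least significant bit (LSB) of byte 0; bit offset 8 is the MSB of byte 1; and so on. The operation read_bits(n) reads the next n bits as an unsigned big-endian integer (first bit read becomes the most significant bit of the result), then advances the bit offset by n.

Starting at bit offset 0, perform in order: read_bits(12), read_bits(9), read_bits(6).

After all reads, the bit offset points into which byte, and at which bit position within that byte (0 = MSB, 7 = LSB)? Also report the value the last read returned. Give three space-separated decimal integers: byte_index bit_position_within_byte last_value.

Answer: 3 3 30

Derivation:
Read 1: bits[0:12] width=12 -> value=714 (bin 001011001010); offset now 12 = byte 1 bit 4; 20 bits remain
Read 2: bits[12:21] width=9 -> value=278 (bin 100010110); offset now 21 = byte 2 bit 5; 11 bits remain
Read 3: bits[21:27] width=6 -> value=30 (bin 011110); offset now 27 = byte 3 bit 3; 5 bits remain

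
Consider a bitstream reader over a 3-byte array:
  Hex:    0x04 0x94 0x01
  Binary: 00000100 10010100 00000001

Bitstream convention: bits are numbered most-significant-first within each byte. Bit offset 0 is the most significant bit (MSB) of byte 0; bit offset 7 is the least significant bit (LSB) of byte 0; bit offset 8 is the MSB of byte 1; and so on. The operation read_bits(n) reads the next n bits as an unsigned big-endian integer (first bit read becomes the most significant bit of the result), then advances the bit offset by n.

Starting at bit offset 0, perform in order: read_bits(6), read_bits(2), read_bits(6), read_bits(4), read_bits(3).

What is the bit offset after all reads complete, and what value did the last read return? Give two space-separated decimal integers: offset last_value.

Read 1: bits[0:6] width=6 -> value=1 (bin 000001); offset now 6 = byte 0 bit 6; 18 bits remain
Read 2: bits[6:8] width=2 -> value=0 (bin 00); offset now 8 = byte 1 bit 0; 16 bits remain
Read 3: bits[8:14] width=6 -> value=37 (bin 100101); offset now 14 = byte 1 bit 6; 10 bits remain
Read 4: bits[14:18] width=4 -> value=0 (bin 0000); offset now 18 = byte 2 bit 2; 6 bits remain
Read 5: bits[18:21] width=3 -> value=0 (bin 000); offset now 21 = byte 2 bit 5; 3 bits remain

Answer: 21 0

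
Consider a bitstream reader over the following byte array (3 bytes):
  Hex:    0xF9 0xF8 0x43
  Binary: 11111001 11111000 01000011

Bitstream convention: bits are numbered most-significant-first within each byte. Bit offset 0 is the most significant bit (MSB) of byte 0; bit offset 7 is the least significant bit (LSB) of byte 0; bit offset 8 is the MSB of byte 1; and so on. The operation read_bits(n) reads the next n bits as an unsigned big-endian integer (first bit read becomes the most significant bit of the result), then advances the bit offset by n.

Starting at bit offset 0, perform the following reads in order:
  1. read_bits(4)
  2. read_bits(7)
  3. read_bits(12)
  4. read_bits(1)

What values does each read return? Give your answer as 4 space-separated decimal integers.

Answer: 15 79 3105 1

Derivation:
Read 1: bits[0:4] width=4 -> value=15 (bin 1111); offset now 4 = byte 0 bit 4; 20 bits remain
Read 2: bits[4:11] width=7 -> value=79 (bin 1001111); offset now 11 = byte 1 bit 3; 13 bits remain
Read 3: bits[11:23] width=12 -> value=3105 (bin 110000100001); offset now 23 = byte 2 bit 7; 1 bits remain
Read 4: bits[23:24] width=1 -> value=1 (bin 1); offset now 24 = byte 3 bit 0; 0 bits remain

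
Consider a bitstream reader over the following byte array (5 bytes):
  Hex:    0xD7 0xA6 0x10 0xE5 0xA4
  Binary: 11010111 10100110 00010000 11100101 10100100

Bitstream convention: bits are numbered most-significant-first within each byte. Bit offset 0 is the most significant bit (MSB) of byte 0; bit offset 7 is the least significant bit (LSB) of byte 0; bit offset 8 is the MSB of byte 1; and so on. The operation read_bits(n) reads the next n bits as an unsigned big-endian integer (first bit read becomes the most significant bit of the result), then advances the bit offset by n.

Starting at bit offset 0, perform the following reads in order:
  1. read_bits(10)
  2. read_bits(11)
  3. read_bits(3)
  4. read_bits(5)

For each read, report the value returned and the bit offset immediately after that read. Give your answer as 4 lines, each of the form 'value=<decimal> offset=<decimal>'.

Read 1: bits[0:10] width=10 -> value=862 (bin 1101011110); offset now 10 = byte 1 bit 2; 30 bits remain
Read 2: bits[10:21] width=11 -> value=1218 (bin 10011000010); offset now 21 = byte 2 bit 5; 19 bits remain
Read 3: bits[21:24] width=3 -> value=0 (bin 000); offset now 24 = byte 3 bit 0; 16 bits remain
Read 4: bits[24:29] width=5 -> value=28 (bin 11100); offset now 29 = byte 3 bit 5; 11 bits remain

Answer: value=862 offset=10
value=1218 offset=21
value=0 offset=24
value=28 offset=29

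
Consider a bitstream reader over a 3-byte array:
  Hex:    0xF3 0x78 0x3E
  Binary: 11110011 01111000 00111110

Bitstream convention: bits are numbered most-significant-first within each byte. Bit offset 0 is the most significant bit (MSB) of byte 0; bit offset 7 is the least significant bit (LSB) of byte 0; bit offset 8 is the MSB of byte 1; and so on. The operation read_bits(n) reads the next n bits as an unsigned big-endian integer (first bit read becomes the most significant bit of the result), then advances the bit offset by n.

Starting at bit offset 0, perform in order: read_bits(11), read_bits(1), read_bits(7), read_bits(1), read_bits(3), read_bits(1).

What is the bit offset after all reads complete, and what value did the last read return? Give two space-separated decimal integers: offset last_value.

Answer: 24 0

Derivation:
Read 1: bits[0:11] width=11 -> value=1947 (bin 11110011011); offset now 11 = byte 1 bit 3; 13 bits remain
Read 2: bits[11:12] width=1 -> value=1 (bin 1); offset now 12 = byte 1 bit 4; 12 bits remain
Read 3: bits[12:19] width=7 -> value=65 (bin 1000001); offset now 19 = byte 2 bit 3; 5 bits remain
Read 4: bits[19:20] width=1 -> value=1 (bin 1); offset now 20 = byte 2 bit 4; 4 bits remain
Read 5: bits[20:23] width=3 -> value=7 (bin 111); offset now 23 = byte 2 bit 7; 1 bits remain
Read 6: bits[23:24] width=1 -> value=0 (bin 0); offset now 24 = byte 3 bit 0; 0 bits remain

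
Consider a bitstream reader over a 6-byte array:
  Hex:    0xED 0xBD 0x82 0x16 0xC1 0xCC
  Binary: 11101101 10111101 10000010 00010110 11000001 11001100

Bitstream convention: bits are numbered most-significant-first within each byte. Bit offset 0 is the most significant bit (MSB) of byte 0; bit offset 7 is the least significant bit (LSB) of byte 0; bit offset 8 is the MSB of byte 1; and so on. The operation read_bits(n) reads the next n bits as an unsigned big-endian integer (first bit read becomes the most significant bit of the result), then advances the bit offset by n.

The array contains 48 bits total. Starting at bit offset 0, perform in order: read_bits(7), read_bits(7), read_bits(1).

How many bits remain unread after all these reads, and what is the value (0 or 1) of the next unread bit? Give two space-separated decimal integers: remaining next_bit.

Read 1: bits[0:7] width=7 -> value=118 (bin 1110110); offset now 7 = byte 0 bit 7; 41 bits remain
Read 2: bits[7:14] width=7 -> value=111 (bin 1101111); offset now 14 = byte 1 bit 6; 34 bits remain
Read 3: bits[14:15] width=1 -> value=0 (bin 0); offset now 15 = byte 1 bit 7; 33 bits remain

Answer: 33 1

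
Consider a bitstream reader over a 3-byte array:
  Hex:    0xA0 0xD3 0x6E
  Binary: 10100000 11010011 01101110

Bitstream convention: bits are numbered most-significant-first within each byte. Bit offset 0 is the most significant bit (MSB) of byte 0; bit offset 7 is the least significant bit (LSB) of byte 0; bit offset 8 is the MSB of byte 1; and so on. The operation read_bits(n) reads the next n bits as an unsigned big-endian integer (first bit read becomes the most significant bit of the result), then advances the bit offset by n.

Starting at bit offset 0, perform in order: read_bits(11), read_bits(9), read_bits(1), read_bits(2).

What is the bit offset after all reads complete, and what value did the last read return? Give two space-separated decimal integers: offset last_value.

Read 1: bits[0:11] width=11 -> value=1286 (bin 10100000110); offset now 11 = byte 1 bit 3; 13 bits remain
Read 2: bits[11:20] width=9 -> value=310 (bin 100110110); offset now 20 = byte 2 bit 4; 4 bits remain
Read 3: bits[20:21] width=1 -> value=1 (bin 1); offset now 21 = byte 2 bit 5; 3 bits remain
Read 4: bits[21:23] width=2 -> value=3 (bin 11); offset now 23 = byte 2 bit 7; 1 bits remain

Answer: 23 3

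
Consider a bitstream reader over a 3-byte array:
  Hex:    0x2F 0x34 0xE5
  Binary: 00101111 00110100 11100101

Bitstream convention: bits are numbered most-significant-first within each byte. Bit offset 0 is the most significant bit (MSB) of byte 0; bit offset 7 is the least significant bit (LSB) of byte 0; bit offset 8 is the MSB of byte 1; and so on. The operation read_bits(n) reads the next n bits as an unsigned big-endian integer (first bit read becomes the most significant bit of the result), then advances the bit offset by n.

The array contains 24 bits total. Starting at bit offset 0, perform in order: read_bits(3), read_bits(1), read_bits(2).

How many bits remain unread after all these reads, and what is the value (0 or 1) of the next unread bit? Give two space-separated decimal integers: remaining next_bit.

Read 1: bits[0:3] width=3 -> value=1 (bin 001); offset now 3 = byte 0 bit 3; 21 bits remain
Read 2: bits[3:4] width=1 -> value=0 (bin 0); offset now 4 = byte 0 bit 4; 20 bits remain
Read 3: bits[4:6] width=2 -> value=3 (bin 11); offset now 6 = byte 0 bit 6; 18 bits remain

Answer: 18 1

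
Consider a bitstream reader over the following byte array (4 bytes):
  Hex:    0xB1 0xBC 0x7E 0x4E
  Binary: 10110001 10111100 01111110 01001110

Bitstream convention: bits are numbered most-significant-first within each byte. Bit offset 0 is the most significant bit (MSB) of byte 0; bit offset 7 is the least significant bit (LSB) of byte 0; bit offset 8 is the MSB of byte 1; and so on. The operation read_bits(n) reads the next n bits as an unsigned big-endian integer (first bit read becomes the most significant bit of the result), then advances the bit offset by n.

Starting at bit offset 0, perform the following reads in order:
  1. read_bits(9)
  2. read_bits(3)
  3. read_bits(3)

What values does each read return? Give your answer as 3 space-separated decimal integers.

Read 1: bits[0:9] width=9 -> value=355 (bin 101100011); offset now 9 = byte 1 bit 1; 23 bits remain
Read 2: bits[9:12] width=3 -> value=3 (bin 011); offset now 12 = byte 1 bit 4; 20 bits remain
Read 3: bits[12:15] width=3 -> value=6 (bin 110); offset now 15 = byte 1 bit 7; 17 bits remain

Answer: 355 3 6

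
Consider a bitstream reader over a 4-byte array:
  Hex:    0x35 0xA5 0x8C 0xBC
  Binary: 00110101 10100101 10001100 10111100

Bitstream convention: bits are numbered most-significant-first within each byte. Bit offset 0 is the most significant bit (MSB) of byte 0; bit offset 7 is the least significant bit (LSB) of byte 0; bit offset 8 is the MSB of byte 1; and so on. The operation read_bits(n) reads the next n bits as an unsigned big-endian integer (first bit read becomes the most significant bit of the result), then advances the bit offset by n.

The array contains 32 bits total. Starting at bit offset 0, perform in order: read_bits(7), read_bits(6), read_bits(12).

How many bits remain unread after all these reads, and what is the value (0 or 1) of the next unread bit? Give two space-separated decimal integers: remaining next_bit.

Read 1: bits[0:7] width=7 -> value=26 (bin 0011010); offset now 7 = byte 0 bit 7; 25 bits remain
Read 2: bits[7:13] width=6 -> value=52 (bin 110100); offset now 13 = byte 1 bit 5; 19 bits remain
Read 3: bits[13:25] width=12 -> value=2841 (bin 101100011001); offset now 25 = byte 3 bit 1; 7 bits remain

Answer: 7 0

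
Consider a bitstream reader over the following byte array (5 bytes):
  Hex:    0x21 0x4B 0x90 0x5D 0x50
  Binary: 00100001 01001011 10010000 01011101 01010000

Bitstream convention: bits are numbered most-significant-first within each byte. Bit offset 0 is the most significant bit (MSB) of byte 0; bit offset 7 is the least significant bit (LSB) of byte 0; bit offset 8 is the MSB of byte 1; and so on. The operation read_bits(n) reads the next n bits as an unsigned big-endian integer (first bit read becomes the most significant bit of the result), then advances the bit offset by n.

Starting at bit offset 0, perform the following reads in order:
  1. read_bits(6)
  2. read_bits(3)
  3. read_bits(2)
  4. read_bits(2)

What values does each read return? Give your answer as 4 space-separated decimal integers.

Read 1: bits[0:6] width=6 -> value=8 (bin 001000); offset now 6 = byte 0 bit 6; 34 bits remain
Read 2: bits[6:9] width=3 -> value=2 (bin 010); offset now 9 = byte 1 bit 1; 31 bits remain
Read 3: bits[9:11] width=2 -> value=2 (bin 10); offset now 11 = byte 1 bit 3; 29 bits remain
Read 4: bits[11:13] width=2 -> value=1 (bin 01); offset now 13 = byte 1 bit 5; 27 bits remain

Answer: 8 2 2 1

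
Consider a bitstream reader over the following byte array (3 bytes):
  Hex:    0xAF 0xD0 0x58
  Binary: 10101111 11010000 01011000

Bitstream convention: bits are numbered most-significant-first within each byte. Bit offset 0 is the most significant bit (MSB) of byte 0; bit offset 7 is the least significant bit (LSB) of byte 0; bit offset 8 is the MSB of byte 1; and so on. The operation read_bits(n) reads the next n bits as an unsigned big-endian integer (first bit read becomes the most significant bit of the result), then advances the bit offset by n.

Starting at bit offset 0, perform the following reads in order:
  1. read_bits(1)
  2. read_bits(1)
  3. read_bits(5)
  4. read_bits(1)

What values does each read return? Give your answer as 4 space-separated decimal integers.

Read 1: bits[0:1] width=1 -> value=1 (bin 1); offset now 1 = byte 0 bit 1; 23 bits remain
Read 2: bits[1:2] width=1 -> value=0 (bin 0); offset now 2 = byte 0 bit 2; 22 bits remain
Read 3: bits[2:7] width=5 -> value=23 (bin 10111); offset now 7 = byte 0 bit 7; 17 bits remain
Read 4: bits[7:8] width=1 -> value=1 (bin 1); offset now 8 = byte 1 bit 0; 16 bits remain

Answer: 1 0 23 1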